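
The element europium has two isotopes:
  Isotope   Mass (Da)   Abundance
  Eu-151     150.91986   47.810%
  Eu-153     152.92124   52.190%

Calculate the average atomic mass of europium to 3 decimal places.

151.964 Da

The abundance-weighted mean is 0.47810 × 150.91986 + 0.52190 × 152.92124
= 72.154785 + 79.809595 = 151.964380 Da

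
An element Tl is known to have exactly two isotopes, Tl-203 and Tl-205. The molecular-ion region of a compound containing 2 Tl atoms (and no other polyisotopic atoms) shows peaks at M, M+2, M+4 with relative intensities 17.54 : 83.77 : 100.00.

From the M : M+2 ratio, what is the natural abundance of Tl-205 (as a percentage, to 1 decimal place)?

Write p for the Tl-203 fraction. I(M+2)/I(M) = [C(2,1)·p^1·(1−p)] / p^2 = 2·(1−p)/p = 83.77/17.54 = 4.7759
(1−p)/p = 4.7759/2 = 2.3880  ⇒  p = 1/(1 + 2.3880) = 0.2952
Tl-203: 29.5%, Tl-205: 70.5%.

70.5%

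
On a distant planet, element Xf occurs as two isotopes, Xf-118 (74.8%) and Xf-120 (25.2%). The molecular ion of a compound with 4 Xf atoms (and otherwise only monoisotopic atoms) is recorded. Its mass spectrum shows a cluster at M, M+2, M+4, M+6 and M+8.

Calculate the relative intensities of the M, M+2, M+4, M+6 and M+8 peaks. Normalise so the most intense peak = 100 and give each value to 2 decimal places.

74.21 : 100.00 : 50.53 : 11.35 : 0.96

The 4 Xf atoms are independent, so intensities follow the terms of (0.748 + 0.252)^4.
P(M) = 0.748^4 = 0.313045
P(M+2) = 4 × 0.748^3 × 0.252^1 = 0.421857
P(M+4) = 6 × 0.748^2 × 0.252^2 = 0.213184
P(M+6) = 4 × 0.748^1 × 0.252^3 = 0.047881
P(M+8) = 0.252^4 = 0.004033
The M+2 peak is largest (0.421857); scaling to 100 gives 74.21 : 100.00 : 50.53 : 11.35 : 0.96.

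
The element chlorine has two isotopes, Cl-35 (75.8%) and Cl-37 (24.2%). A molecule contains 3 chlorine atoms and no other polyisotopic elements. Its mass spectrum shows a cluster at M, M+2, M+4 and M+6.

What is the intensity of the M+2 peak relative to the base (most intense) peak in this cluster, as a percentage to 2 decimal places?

Binomial terms of (0.758 + 0.242)^3: M 0.4355, M+2 0.4171, M+4 0.1332, M+6 0.0142 → M is the base peak.
P(M) = C(3,0) × 0.758^3 × 0.242^0 = 1 × 0.43551951 × 1.0000 = 0.435520 (base)
P(M+2) = C(3,1) × 0.758^2 × 0.242^1 = 3 × 0.574564 × 0.2420 = 0.417133
Relative intensity = 0.417133 / 0.435520 × 100 = 95.78

95.78%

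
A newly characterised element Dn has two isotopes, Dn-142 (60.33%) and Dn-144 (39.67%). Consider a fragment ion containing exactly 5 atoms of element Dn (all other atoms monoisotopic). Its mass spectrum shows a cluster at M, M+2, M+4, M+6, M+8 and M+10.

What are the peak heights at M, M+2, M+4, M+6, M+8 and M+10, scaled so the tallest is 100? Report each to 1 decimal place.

Expanding (0.6033 + 0.3967)^5:
P(M) = 0.6033^5 = 0.079922
P(M+2) = 5 × 0.6033^4 × 0.3967^1 = 0.262764
P(M+4) = 10 × 0.6033^3 × 0.3967^2 = 0.345561
P(M+6) = 10 × 0.6033^2 × 0.3967^3 = 0.227224
P(M+8) = 5 × 0.6033^1 × 0.3967^4 = 0.074705
P(M+10) = 0.3967^5 = 0.009825
The M+4 peak is largest (0.345561); scaling to 100 gives 23.1 : 76.0 : 100.0 : 65.8 : 21.6 : 2.8.

23.1 : 76.0 : 100.0 : 65.8 : 21.6 : 2.8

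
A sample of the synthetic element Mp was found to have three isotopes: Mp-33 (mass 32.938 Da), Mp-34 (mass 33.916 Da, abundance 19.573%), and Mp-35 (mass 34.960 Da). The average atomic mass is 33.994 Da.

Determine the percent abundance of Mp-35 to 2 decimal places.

42.76%

Let x and y be the fractions of Mp-33 and Mp-35. Then x + y = 1 − 0.19573 = 0.80427 and 32.938x + 34.960y = 33.994 − 0.19573×33.916 = 27.35562132.
Substituting: 32.938x + 34.960(0.80427 − x) = 27.35562132
(32.938 − 34.960)x = -0.76165788  ⇒  x = 0.37669, y = 0.42758
Mp-33: 37.67%, Mp-35: 42.76%.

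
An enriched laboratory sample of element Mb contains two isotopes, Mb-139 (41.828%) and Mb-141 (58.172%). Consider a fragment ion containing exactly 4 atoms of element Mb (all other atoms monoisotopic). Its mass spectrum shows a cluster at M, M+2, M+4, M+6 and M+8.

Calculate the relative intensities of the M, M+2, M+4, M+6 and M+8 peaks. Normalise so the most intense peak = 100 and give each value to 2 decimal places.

Each Mb atom is independently Mb-139 (p = 0.41828) or Mb-141 (q = 0.58172); the cluster is the binomial expansion (p + q)^4.
P(M) = 0.41828^4 = 0.030610
P(M+2) = 4 × 0.41828^3 × 0.58172^1 = 0.170285
P(M+4) = 6 × 0.41828^2 × 0.58172^2 = 0.355233
P(M+6) = 4 × 0.41828^1 × 0.58172^3 = 0.329359
P(M+8) = 0.58172^4 = 0.114513
The M+4 peak is largest (0.355233); scaling to 100 gives 8.62 : 47.94 : 100.00 : 92.72 : 32.24.

8.62 : 47.94 : 100.00 : 92.72 : 32.24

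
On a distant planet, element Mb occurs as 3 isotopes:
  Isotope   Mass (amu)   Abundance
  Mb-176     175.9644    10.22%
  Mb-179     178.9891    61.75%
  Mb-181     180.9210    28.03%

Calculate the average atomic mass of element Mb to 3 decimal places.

179.221 amu

The abundance-weighted mean is 0.1022 × 175.9644 + 0.6175 × 178.9891 + 0.2803 × 180.9210
= 17.98356 + 110.52577 + 50.71216 = 179.22149 amu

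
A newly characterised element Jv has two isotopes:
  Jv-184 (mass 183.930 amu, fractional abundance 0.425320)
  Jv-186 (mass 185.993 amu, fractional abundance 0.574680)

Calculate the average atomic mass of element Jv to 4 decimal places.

Ar = Σ fᵢ·mᵢ = 0.425320 × 183.930 + 0.574680 × 185.993
= 78.22911 + 106.88646 = 185.11557 amu

185.1156 amu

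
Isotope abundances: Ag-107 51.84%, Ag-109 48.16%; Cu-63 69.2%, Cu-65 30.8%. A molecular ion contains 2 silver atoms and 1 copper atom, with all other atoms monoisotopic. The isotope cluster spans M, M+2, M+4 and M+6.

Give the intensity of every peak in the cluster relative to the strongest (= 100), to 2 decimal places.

Silver pattern (n=2): 0.26873856 : 0.49932288 : 0.23193856
Copper pattern (n=1): 0.6920 : 0.3080
Convolve the two distributions (both contribute in 2-u steps):
  M: 0.26873856×0.6920 = 0.185967
  M+2: 0.26873856×0.3080 + 0.49932288×0.6920 = 0.428303
  M+4: 0.49932288×0.3080 + 0.23193856×0.6920 = 0.314293
  M+6: 0.23193856×0.3080 = 0.071437
Scale to base peak (0.428303) = 100: 43.42 : 100.00 : 73.38 : 16.68

43.42 : 100.00 : 73.38 : 16.68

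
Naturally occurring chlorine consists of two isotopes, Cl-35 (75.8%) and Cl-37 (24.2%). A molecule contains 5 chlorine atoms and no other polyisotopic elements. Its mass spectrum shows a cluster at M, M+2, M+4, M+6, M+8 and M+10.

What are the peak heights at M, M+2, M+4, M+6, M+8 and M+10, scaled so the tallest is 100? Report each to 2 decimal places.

Expanding (0.758 + 0.242)^5:
P(M) = 0.758^5 = 0.250234
P(M+2) = 5 × 0.758^4 × 0.242^1 = 0.399450
P(M+4) = 10 × 0.758^3 × 0.242^2 = 0.255058
P(M+6) = 10 × 0.758^2 × 0.242^3 = 0.081430
P(M+8) = 5 × 0.758^1 × 0.242^4 = 0.012999
P(M+10) = 0.242^5 = 0.000830
The M+2 peak is largest (0.399450); scaling to 100 gives 62.64 : 100.00 : 63.85 : 20.39 : 3.25 : 0.21.

62.64 : 100.00 : 63.85 : 20.39 : 3.25 : 0.21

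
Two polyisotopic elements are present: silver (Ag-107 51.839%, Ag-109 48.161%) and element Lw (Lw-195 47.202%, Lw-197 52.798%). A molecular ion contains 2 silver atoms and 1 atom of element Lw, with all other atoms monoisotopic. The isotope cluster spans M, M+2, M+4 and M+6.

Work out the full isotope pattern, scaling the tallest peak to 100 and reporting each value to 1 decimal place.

Silver pattern (n=2): 0.26872819 : 0.49932362 : 0.23194819
Element Lw pattern (n=1): 0.47202 : 0.52798
Convolve the two distributions (both contribute in 2-u steps):
  M: 0.26872819×0.47202 = 0.126845
  M+2: 0.26872819×0.52798 + 0.49932362×0.47202 = 0.377574
  M+4: 0.49932362×0.52798 + 0.23194819×0.47202 = 0.373117
  M+6: 0.23194819×0.52798 = 0.122464
Scale to base peak (0.377574) = 100: 33.6 : 100.0 : 98.8 : 32.4

33.6 : 100.0 : 98.8 : 32.4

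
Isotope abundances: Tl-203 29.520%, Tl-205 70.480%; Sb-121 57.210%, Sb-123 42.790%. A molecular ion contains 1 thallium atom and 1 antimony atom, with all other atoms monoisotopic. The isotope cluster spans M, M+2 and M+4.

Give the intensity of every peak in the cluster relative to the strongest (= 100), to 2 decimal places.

Thallium pattern (n=1): 0.2952 : 0.7048
Antimony pattern (n=1): 0.5721 : 0.4279
Convolve the two distributions (both contribute in 2-u steps):
  M: 0.2952×0.5721 = 0.168884
  M+2: 0.2952×0.4279 + 0.7048×0.5721 = 0.529532
  M+4: 0.7048×0.4279 = 0.301584
Scale to base peak (0.529532) = 100: 31.89 : 100.00 : 56.95

31.89 : 100.00 : 56.95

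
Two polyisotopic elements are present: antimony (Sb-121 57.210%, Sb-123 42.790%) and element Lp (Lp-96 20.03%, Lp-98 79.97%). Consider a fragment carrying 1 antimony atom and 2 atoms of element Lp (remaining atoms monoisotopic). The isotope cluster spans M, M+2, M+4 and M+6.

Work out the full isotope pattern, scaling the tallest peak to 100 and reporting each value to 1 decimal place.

Antimony pattern (n=1): 0.5721 : 0.4279
Element Lp pattern (n=2): 0.04012009 : 0.32035982 : 0.63952009
Convolve the two distributions (both contribute in 2-u steps):
  M: 0.5721×0.04012009 = 0.022953
  M+2: 0.5721×0.32035982 + 0.4279×0.04012009 = 0.200445
  M+4: 0.5721×0.63952009 + 0.4279×0.32035982 = 0.502951
  M+6: 0.4279×0.63952009 = 0.273651
Scale to base peak (0.502951) = 100: 4.6 : 39.9 : 100.0 : 54.4

4.6 : 39.9 : 100.0 : 54.4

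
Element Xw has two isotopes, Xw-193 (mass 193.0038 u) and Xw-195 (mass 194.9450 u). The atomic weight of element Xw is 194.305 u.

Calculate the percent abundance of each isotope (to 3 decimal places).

Xw-193: 32.969%, Xw-195: 67.031%

With x = fraction of Xw-193 (so Xw-195 is 1 − x):
193.0038·x + 194.9450·(1 − x) = 194.305
(193.0038 − 194.9450)·x = 194.305 − 194.9450
x = -0.6400 / -1.9412 = 0.32969 → 32.969% Xw-193, 67.031% Xw-195.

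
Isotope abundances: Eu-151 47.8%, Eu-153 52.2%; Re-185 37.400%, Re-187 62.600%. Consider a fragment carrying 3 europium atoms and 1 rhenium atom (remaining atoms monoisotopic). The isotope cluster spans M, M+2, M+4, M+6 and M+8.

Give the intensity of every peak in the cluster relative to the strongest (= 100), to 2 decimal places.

11.04 : 54.63 : 100.00 : 80.46 : 24.06

Europium pattern (n=3): 0.10921535 : 0.35780594 : 0.39074206 : 0.14223665
Rhenium pattern (n=1): 0.3740 : 0.6260
Convolve the two distributions (both contribute in 2-u steps):
  M: 0.10921535×0.3740 = 0.040847
  M+2: 0.10921535×0.6260 + 0.35780594×0.3740 = 0.202188
  M+4: 0.35780594×0.6260 + 0.39074206×0.3740 = 0.370124
  M+6: 0.39074206×0.6260 + 0.14223665×0.3740 = 0.297801
  M+8: 0.14223665×0.6260 = 0.089040
Scale to base peak (0.370124) = 100: 11.04 : 54.63 : 100.00 : 80.46 : 24.06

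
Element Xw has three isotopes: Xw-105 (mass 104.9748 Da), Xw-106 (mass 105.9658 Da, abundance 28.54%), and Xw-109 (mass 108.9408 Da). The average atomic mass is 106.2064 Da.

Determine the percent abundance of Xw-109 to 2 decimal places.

23.92%

The remaining 71.46% is split between Xw-105 (fraction x) and Xw-109 (fraction 0.7146 − x).
Substituting: 104.9748x + 108.9408(0.7146 − x) = 75.96376068
(104.9748 − 108.9408)x = -1.885335  ⇒  x = 0.47537, y = 0.23923
Xw-105: 47.54%, Xw-109: 23.92%.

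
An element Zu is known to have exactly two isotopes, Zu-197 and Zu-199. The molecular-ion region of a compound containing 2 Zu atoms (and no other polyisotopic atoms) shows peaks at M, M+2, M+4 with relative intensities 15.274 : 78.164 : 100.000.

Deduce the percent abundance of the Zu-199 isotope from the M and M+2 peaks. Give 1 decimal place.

Write p for the Zu-197 fraction. I(M+2)/I(M) = [C(2,1)·p^1·(1−p)] / p^2 = 2·(1−p)/p = 78.164/15.274 = 5.1175
(1−p)/p = 5.1175/2 = 2.5587  ⇒  p = 1/(1 + 2.5587) = 0.2810
Zu-197: 28.1%, Zu-199: 71.9%.

71.9%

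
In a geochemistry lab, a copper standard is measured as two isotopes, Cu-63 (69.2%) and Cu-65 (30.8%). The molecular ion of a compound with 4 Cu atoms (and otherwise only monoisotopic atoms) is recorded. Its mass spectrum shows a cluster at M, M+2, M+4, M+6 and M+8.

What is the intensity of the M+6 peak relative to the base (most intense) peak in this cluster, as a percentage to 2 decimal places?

19.81%

Term probabilities: M 0.2293, M+2 0.4083, M+4 0.2726, M+6 0.0809, M+8 0.0090. Base peak = M+2.
P(M+2) = C(4,1) × 0.692^3 × 0.308^1 = 4 × 0.33137389 × 0.3080 = 0.408253 (base)
P(M+6) = C(4,3) × 0.692^1 × 0.308^3 = 4 × 0.6920 × 0.02921811 = 0.080876
Relative intensity = 0.080876 / 0.408253 × 100 = 19.81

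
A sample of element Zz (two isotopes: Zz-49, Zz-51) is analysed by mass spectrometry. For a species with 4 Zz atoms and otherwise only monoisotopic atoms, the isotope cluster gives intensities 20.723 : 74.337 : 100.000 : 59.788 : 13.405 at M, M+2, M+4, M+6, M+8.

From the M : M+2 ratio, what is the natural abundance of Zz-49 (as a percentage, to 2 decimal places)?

Write p for the Zz-49 fraction. I(M+2)/I(M) = [C(4,1)·p^3·(1−p)] / p^4 = 4·(1−p)/p = 74.337/20.723 = 3.5872
(1−p)/p = 3.5872/4 = 0.8968  ⇒  p = 1/(1 + 0.8968) = 0.5272
Zz-49: 52.72%, Zz-51: 47.28%.

52.72%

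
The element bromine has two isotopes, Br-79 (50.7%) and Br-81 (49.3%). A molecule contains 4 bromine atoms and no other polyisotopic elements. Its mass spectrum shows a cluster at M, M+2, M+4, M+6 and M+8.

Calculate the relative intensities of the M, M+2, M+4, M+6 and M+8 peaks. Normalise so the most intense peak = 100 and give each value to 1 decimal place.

Expanding (0.507 + 0.493)^4:
P(M) = 0.507^4 = 0.066074
P(M+2) = 4 × 0.507^3 × 0.493^1 = 0.256999
P(M+4) = 6 × 0.507^2 × 0.493^2 = 0.374853
P(M+6) = 4 × 0.507^1 × 0.493^3 = 0.243001
P(M+8) = 0.493^4 = 0.059073
The M+4 peak is largest (0.374853); scaling to 100 gives 17.6 : 68.6 : 100.0 : 64.8 : 15.8.

17.6 : 68.6 : 100.0 : 64.8 : 15.8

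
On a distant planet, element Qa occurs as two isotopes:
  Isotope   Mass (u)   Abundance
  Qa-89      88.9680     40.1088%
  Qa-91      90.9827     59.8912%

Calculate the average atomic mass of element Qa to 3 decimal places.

Average mass = Σ (abundance × isotope mass) = 0.401088 × 88.9680 + 0.598912 × 90.9827
= 35.68400 + 54.49063 = 90.17463 u

90.175 u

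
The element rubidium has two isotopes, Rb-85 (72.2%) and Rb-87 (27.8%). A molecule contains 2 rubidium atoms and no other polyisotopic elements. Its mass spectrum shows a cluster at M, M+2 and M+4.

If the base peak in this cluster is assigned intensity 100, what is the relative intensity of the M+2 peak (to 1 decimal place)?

Term probabilities: M 0.5213, M+2 0.4014, M+4 0.0773. Base peak = M.
P(M) = C(2,0) × 0.722^2 × 0.278^0 = 1 × 0.521284 × 1.0000 = 0.521284 (base)
P(M+2) = C(2,1) × 0.722^1 × 0.278^1 = 2 × 0.7220 × 0.2780 = 0.401432
Relative intensity = 0.401432 / 0.521284 × 100 = 77.0

77.0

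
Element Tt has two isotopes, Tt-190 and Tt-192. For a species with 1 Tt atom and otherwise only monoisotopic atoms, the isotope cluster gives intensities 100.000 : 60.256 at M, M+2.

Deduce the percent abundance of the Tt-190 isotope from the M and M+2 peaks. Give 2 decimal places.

If p is the fraction of Tt that is Tt-190, then I(M+2)/I(M) = [C(1,1)·p^0·(1−p)] / p^1 = 1·(1−p)/p = 60.256/100.000 = 0.6026
(1−p)/p = 0.6026/1 = 0.6026  ⇒  p = 1/(1 + 0.6026) = 0.6240
Tt-190: 62.40%, Tt-192: 37.60%.

62.40%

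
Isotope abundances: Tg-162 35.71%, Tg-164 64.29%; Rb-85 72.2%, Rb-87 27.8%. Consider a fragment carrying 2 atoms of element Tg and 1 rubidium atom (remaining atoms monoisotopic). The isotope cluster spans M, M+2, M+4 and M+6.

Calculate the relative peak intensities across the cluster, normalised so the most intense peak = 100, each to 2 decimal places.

Element Tg pattern (n=2): 0.12752041 : 0.45915918 : 0.41332041
Rubidium pattern (n=1): 0.7220 : 0.2780
Convolve the two distributions (both contribute in 2-u steps):
  M: 0.12752041×0.7220 = 0.092070
  M+2: 0.12752041×0.2780 + 0.45915918×0.7220 = 0.366964
  M+4: 0.45915918×0.2780 + 0.41332041×0.7220 = 0.426064
  M+6: 0.41332041×0.2780 = 0.114903
Scale to base peak (0.426064) = 100: 21.61 : 86.13 : 100.00 : 26.97

21.61 : 86.13 : 100.00 : 26.97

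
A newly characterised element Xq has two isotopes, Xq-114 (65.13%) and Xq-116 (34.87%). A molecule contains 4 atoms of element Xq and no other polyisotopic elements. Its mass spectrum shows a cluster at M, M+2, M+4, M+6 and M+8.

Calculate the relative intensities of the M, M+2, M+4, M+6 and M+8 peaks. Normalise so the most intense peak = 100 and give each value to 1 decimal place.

46.7 : 100.0 : 80.3 : 28.7 : 3.8

Each Xq atom is independently Xq-114 (p = 0.6513) or Xq-116 (q = 0.3487); the cluster is the binomial expansion (p + q)^4.
P(M) = 0.6513^4 = 0.179939
P(M+2) = 4 × 0.6513^3 × 0.3487^1 = 0.385350
P(M+4) = 6 × 0.6513^2 × 0.3487^2 = 0.309469
P(M+6) = 4 × 0.6513^1 × 0.3487^3 = 0.110458
P(M+8) = 0.3487^4 = 0.014785
The M+2 peak is largest (0.385350); scaling to 100 gives 46.7 : 100.0 : 80.3 : 28.7 : 3.8.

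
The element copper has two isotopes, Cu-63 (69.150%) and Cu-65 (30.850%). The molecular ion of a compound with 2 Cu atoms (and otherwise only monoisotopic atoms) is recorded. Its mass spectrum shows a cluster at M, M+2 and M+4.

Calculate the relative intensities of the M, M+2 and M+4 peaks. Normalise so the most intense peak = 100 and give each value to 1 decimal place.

Each Cu atom is independently Cu-63 (p = 0.69150) or Cu-65 (q = 0.30850); the cluster is the binomial expansion (p + q)^2.
P(M) = 0.69150^2 = 0.478172
P(M+2) = 2 × 0.69150^1 × 0.30850^1 = 0.426656
P(M+4) = 0.30850^2 = 0.095172
The M peak is largest (0.478172); scaling to 100 gives 100.0 : 89.2 : 19.9.

100.0 : 89.2 : 19.9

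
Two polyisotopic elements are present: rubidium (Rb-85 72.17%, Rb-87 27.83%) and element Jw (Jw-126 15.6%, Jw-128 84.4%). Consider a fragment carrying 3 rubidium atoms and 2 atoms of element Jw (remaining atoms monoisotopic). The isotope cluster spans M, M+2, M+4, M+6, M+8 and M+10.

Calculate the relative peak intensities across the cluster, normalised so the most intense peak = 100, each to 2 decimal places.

Rubidium pattern (n=3): 0.37589809 : 0.43485841 : 0.16768892 : 0.02155458
Element Jw pattern (n=2): 0.024336 : 0.263328 : 0.712336
Convolve the two distributions (both contribute in 2-u steps):
  M: 0.37589809×0.024336 = 0.009148
  M+2: 0.37589809×0.263328 + 0.43485841×0.024336 = 0.109567
  M+4: 0.37589809×0.712336 + 0.43485841×0.263328 + 0.16768892×0.024336 = 0.386357
  M+6: 0.43485841×0.712336 + 0.16768892×0.263328 + 0.02155458×0.024336 = 0.354447
  M+8: 0.16768892×0.712336 + 0.02155458×0.263328 = 0.125127
  M+10: 0.02155458×0.712336 = 0.015354
Scale to base peak (0.386357) = 100: 2.37 : 28.36 : 100.00 : 91.74 : 32.39 : 3.97

2.37 : 28.36 : 100.00 : 91.74 : 32.39 : 3.97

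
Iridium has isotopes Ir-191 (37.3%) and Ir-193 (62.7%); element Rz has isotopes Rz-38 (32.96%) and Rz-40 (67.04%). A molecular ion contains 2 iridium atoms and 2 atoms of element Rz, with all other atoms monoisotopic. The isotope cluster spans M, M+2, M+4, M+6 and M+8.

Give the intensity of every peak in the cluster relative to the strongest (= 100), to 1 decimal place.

Iridium pattern (n=2): 0.139129 : 0.467742 : 0.393129
Element Rz pattern (n=2): 0.10863616 : 0.44192768 : 0.44943616
Convolve the two distributions (both contribute in 2-u steps):
  M: 0.139129×0.10863616 = 0.015114
  M+2: 0.139129×0.44192768 + 0.467742×0.10863616 = 0.112299
  M+4: 0.139129×0.44943616 + 0.467742×0.44192768 + 0.393129×0.10863616 = 0.311946
  M+6: 0.467742×0.44943616 + 0.393129×0.44192768 = 0.383955
  M+8: 0.393129×0.44943616 = 0.176686
Scale to base peak (0.383955) = 100: 3.9 : 29.2 : 81.2 : 100.0 : 46.0

3.9 : 29.2 : 81.2 : 100.0 : 46.0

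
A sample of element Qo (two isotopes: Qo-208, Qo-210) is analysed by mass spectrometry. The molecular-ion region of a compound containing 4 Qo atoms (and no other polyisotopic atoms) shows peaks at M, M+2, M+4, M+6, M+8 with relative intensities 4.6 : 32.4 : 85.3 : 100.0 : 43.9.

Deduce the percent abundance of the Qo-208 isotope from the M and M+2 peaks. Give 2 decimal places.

36.22%

Let p = fractional abundance of Qo-208. I(M+2)/I(M) = [C(4,1)·p^3·(1−p)] / p^4 = 4·(1−p)/p = 32.4/4.6 = 7.0435
(1−p)/p = 7.0435/4 = 1.7609  ⇒  p = 1/(1 + 1.7609) = 0.3622
Qo-208: 36.22%, Qo-210: 63.78%.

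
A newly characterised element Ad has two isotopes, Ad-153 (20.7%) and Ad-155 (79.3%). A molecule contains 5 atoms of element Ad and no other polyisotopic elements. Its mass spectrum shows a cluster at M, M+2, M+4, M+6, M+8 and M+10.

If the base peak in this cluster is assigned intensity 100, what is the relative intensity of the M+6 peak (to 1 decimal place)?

(0.207 + 0.793)^5 gives M 0.0004, M+2 0.0073, M+4 0.0558, M+6 0.2137, M+8 0.4093, M+10 0.3136; the largest is M+8.
P(M+8) = C(5,4) × 0.207^1 × 0.793^4 = 5 × 0.2070 × 0.39545106 = 0.409292 (base)
P(M+6) = C(5,3) × 0.207^2 × 0.793^3 = 10 × 0.042849 × 0.49867726 = 0.213678
Relative intensity = 0.213678 / 0.409292 × 100 = 52.2

52.2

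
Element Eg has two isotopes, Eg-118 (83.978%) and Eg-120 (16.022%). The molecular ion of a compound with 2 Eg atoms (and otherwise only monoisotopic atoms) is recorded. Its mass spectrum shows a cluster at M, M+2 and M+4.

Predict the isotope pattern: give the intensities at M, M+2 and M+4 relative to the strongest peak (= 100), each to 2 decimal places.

The 2 Eg atoms are independent, so intensities follow the terms of (0.83978 + 0.16022)^2.
P(M) = 0.83978^2 = 0.705230
P(M+2) = 2 × 0.83978^1 × 0.16022^1 = 0.269099
P(M+4) = 0.16022^2 = 0.025670
The M peak is largest (0.705230); scaling to 100 gives 100.00 : 38.16 : 3.64.

100.00 : 38.16 : 3.64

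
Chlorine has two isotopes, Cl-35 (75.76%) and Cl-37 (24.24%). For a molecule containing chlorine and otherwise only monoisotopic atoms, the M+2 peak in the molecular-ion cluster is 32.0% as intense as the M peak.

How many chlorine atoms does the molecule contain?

1

The M+2/M ratio from n Cl atoms is n · q/p = n · 0.2424/0.7576.
n = 0.320 × 0.7576/0.2424 = 1.00 ≈ 1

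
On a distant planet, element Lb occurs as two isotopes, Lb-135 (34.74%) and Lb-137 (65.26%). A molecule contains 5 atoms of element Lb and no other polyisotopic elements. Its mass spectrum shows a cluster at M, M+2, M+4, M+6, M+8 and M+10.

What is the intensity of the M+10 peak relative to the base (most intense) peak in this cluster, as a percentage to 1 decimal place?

Term probabilities: M 0.0051, M+2 0.0475, M+4 0.1786, M+6 0.3354, M+8 0.3151, M+10 0.1184. Base peak = M+6.
P(M+6) = C(5,3) × 0.3474^2 × 0.6526^3 = 10 × 0.12068676 × 0.2779337 = 0.335429 (base)
P(M+10) = C(5,5) × 0.3474^0 × 0.6526^5 = 1 × 1.0000 × 0.11836828 = 0.118368
Relative intensity = 0.118368 / 0.335429 × 100 = 35.3

35.3%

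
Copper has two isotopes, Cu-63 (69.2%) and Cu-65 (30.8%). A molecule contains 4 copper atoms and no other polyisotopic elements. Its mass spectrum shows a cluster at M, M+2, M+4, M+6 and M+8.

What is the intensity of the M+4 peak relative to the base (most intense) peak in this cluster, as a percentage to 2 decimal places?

Binomial terms of (0.692 + 0.308)^4: M 0.2293, M+2 0.4083, M+4 0.2726, M+6 0.0809, M+8 0.0090 → M+2 is the base peak.
P(M+2) = C(4,1) × 0.692^3 × 0.308^1 = 4 × 0.33137389 × 0.3080 = 0.408253 (base)
P(M+4) = C(4,2) × 0.692^2 × 0.308^2 = 6 × 0.478864 × 0.094864 = 0.272562
Relative intensity = 0.272562 / 0.408253 × 100 = 66.76

66.76%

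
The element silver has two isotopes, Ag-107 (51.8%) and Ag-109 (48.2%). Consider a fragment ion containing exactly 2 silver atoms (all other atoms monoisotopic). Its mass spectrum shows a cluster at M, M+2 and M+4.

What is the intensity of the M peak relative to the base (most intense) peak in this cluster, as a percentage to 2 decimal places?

Binomial terms of (0.518 + 0.482)^2: M 0.2683, M+2 0.4994, M+4 0.2323 → M+2 is the base peak.
P(M+2) = C(2,1) × 0.518^1 × 0.482^1 = 2 × 0.5180 × 0.4820 = 0.499352 (base)
P(M) = C(2,0) × 0.518^2 × 0.482^0 = 1 × 0.268324 × 1.0000 = 0.268324
Relative intensity = 0.268324 / 0.499352 × 100 = 53.73

53.73%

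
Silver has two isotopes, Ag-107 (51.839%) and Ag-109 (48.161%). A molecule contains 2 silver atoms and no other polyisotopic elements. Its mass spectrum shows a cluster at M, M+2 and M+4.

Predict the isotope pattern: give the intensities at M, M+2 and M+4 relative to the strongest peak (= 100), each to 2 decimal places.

53.82 : 100.00 : 46.45

The 2 Ag atoms are independent, so intensities follow the terms of (0.51839 + 0.48161)^2.
P(M) = 0.51839^2 = 0.268728
P(M+2) = 2 × 0.51839^1 × 0.48161^1 = 0.499324
P(M+4) = 0.48161^2 = 0.231948
The M+2 peak is largest (0.499324); scaling to 100 gives 53.82 : 100.00 : 46.45.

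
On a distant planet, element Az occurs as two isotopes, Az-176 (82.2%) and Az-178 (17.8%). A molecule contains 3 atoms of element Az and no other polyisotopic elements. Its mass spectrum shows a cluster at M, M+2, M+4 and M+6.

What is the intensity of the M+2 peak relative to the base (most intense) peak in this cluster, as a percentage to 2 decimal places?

Term probabilities: M 0.5554, M+2 0.3608, M+4 0.0781, M+6 0.0056. Base peak = M.
P(M) = C(3,0) × 0.822^3 × 0.178^0 = 1 × 0.55541225 × 1.0000 = 0.555412 (base)
P(M+2) = C(3,1) × 0.822^2 × 0.178^1 = 3 × 0.675684 × 0.1780 = 0.360815
Relative intensity = 0.360815 / 0.555412 × 100 = 64.96

64.96%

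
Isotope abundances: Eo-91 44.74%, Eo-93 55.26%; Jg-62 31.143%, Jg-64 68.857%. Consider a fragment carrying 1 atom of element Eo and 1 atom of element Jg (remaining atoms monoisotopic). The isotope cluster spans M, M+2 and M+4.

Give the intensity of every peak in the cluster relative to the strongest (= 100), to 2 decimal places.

29.02 : 100.00 : 79.24

Element Eo pattern (n=1): 0.4474 : 0.5526
Element Jg pattern (n=1): 0.31143 : 0.68857
Convolve the two distributions (both contribute in 2-u steps):
  M: 0.4474×0.31143 = 0.139334
  M+2: 0.4474×0.68857 + 0.5526×0.31143 = 0.480162
  M+4: 0.5526×0.68857 = 0.380504
Scale to base peak (0.480162) = 100: 29.02 : 100.00 : 79.24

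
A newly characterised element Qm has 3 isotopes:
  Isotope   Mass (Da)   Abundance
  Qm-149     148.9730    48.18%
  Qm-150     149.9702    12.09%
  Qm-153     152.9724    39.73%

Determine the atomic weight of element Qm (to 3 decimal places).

Average mass = Σ (abundance × isotope mass) = 0.4818 × 148.9730 + 0.1209 × 149.9702 + 0.3973 × 152.9724
= 71.77519 + 18.13140 + 60.77593 = 150.68252 Da

150.683 Da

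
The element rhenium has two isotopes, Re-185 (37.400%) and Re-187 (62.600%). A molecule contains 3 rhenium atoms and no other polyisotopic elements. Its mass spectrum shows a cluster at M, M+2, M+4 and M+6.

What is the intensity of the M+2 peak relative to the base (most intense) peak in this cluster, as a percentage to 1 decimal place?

59.7%

Term probabilities: M 0.0523, M+2 0.2627, M+4 0.4397, M+6 0.2453. Base peak = M+4.
P(M+4) = C(3,2) × 0.37400^1 × 0.62600^2 = 3 × 0.3740 × 0.391876 = 0.439685 (base)
P(M+2) = C(3,1) × 0.37400^2 × 0.62600^1 = 3 × 0.139876 × 0.6260 = 0.262687
Relative intensity = 0.262687 / 0.439685 × 100 = 59.7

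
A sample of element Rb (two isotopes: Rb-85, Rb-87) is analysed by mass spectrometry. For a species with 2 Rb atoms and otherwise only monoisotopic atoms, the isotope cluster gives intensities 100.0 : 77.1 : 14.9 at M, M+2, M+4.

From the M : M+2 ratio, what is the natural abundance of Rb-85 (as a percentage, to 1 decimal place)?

Write p for the Rb-85 fraction. I(M+2)/I(M) = [C(2,1)·p^1·(1−p)] / p^2 = 2·(1−p)/p = 77.1/100.0 = 0.7710
(1−p)/p = 0.7710/2 = 0.3855  ⇒  p = 1/(1 + 0.3855) = 0.7218
Rb-85: 72.2%, Rb-87: 27.8%.

72.2%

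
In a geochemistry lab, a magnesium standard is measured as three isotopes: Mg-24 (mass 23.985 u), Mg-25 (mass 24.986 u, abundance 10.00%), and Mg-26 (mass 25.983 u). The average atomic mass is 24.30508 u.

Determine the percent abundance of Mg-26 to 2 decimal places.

Let x and y be the fractions of Mg-24 and Mg-26. Then x + y = 1 − 0.1000 = 0.9000 and 23.985x + 25.983y = 24.30508 − 0.1000×24.986 = 21.80648.
Substituting: 23.985x + 25.983(0.9000 − x) = 21.80648
(23.985 − 25.983)x = -1.57822  ⇒  x = 0.78990, y = 0.11010
Mg-24: 78.99%, Mg-26: 11.01%.

11.01%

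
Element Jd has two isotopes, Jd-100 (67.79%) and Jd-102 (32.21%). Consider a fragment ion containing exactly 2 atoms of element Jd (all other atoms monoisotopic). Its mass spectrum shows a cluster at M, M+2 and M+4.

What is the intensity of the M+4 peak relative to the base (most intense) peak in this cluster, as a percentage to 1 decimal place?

Term probabilities: M 0.4595, M+2 0.4367, M+4 0.1037. Base peak = M.
P(M) = C(2,0) × 0.6779^2 × 0.3221^0 = 1 × 0.45954841 × 1.0000 = 0.459548 (base)
P(M+4) = C(2,2) × 0.6779^0 × 0.3221^2 = 1 × 1.0000 × 0.10374841 = 0.103748
Relative intensity = 0.103748 / 0.459548 × 100 = 22.6

22.6%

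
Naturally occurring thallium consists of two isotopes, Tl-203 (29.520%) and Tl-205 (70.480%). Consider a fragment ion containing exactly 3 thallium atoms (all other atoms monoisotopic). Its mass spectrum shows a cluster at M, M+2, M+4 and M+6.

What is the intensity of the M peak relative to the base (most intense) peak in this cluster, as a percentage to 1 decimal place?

5.8%

(0.29520 + 0.70480)^3 gives M 0.0257, M+2 0.1843, M+4 0.4399, M+6 0.3501; the largest is M+4.
P(M+4) = C(3,2) × 0.29520^1 × 0.70480^2 = 3 × 0.2952 × 0.49674304 = 0.439916 (base)
P(M) = C(3,0) × 0.29520^3 × 0.70480^0 = 1 × 0.02572463 × 1.0000 = 0.025725
Relative intensity = 0.025725 / 0.439916 × 100 = 5.8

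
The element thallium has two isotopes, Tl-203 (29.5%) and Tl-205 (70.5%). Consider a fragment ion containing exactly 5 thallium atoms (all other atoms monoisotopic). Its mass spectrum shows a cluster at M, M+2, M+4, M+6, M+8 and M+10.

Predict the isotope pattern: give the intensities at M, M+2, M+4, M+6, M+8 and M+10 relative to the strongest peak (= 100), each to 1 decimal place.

Each Tl atom is independently Tl-203 (p = 0.295) or Tl-205 (q = 0.705); the cluster is the binomial expansion (p + q)^5.
P(M) = 0.295^5 = 0.002234
P(M+2) = 5 × 0.295^4 × 0.705^1 = 0.026696
P(M+4) = 10 × 0.295^3 × 0.705^2 = 0.127598
P(M+6) = 10 × 0.295^2 × 0.705^3 = 0.304938
P(M+8) = 5 × 0.295^1 × 0.705^4 = 0.364375
P(M+10) = 0.705^5 = 0.174159
The M+8 peak is largest (0.364375); scaling to 100 gives 0.6 : 7.3 : 35.0 : 83.7 : 100.0 : 47.8.

0.6 : 7.3 : 35.0 : 83.7 : 100.0 : 47.8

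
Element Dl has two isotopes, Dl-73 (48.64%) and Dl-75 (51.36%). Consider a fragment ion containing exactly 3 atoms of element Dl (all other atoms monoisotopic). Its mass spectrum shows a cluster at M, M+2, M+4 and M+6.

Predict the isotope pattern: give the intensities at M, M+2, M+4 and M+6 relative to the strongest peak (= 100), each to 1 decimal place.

29.9 : 94.7 : 100.0 : 35.2

Each Dl atom is independently Dl-73 (p = 0.4864) or Dl-75 (q = 0.5136); the cluster is the binomial expansion (p + q)^3.
P(M) = 0.4864^3 = 0.115075
P(M+2) = 3 × 0.4864^2 × 0.5136^1 = 0.364530
P(M+4) = 3 × 0.4864^1 × 0.5136^2 = 0.384915
P(M+6) = 0.5136^3 = 0.135480
The M+4 peak is largest (0.384915); scaling to 100 gives 29.9 : 94.7 : 100.0 : 35.2.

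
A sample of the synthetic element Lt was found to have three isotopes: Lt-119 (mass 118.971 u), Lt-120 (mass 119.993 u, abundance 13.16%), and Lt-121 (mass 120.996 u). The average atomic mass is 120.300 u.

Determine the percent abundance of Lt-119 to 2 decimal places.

27.85%

The remaining 86.84% is split between Lt-119 (fraction x) and Lt-121 (fraction 0.8684 − x).
Substituting: 118.971x + 120.996(0.8684 − x) = 104.5089212
(118.971 − 120.996)x = -0.5640052  ⇒  x = 0.27852, y = 0.58988
Lt-119: 27.85%, Lt-121: 58.99%.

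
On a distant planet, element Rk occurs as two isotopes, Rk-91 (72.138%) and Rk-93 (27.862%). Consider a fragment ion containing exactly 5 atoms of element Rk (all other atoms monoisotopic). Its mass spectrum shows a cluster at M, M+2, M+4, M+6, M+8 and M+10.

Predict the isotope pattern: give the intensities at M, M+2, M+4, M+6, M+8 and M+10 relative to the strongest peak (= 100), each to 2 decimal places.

Each Rk atom is independently Rk-91 (p = 0.72138) or Rk-93 (q = 0.27862); the cluster is the binomial expansion (p + q)^5.
P(M) = 0.72138^5 = 0.195353
P(M+2) = 5 × 0.72138^4 × 0.27862^1 = 0.377258
P(M+4) = 10 × 0.72138^3 × 0.27862^2 = 0.291418
P(M+6) = 10 × 0.72138^2 × 0.27862^3 = 0.112555
P(M+8) = 5 × 0.72138^1 × 0.27862^4 = 0.021736
P(M+10) = 0.27862^5 = 0.001679
The M+2 peak is largest (0.377258); scaling to 100 gives 51.78 : 100.00 : 77.25 : 29.84 : 5.76 : 0.45.

51.78 : 100.00 : 77.25 : 29.84 : 5.76 : 0.45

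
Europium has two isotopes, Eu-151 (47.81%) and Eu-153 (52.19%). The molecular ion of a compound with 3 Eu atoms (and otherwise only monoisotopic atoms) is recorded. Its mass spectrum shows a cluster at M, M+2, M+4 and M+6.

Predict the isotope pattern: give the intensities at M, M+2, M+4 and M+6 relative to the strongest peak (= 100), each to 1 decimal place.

The 3 Eu atoms are independent, so intensities follow the terms of (0.4781 + 0.5219)^3.
P(M) = 0.4781^3 = 0.109284
P(M+2) = 3 × 0.4781^2 × 0.5219^1 = 0.357887
P(M+4) = 3 × 0.4781^1 × 0.5219^2 = 0.390674
P(M+6) = 0.5219^3 = 0.142155
The M+4 peak is largest (0.390674); scaling to 100 gives 28.0 : 91.6 : 100.0 : 36.4.

28.0 : 91.6 : 100.0 : 36.4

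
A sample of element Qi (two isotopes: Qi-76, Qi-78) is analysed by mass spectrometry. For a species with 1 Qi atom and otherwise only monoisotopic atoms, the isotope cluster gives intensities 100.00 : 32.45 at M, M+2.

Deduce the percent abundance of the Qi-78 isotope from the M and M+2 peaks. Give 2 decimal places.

24.50%

If p is the fraction of Qi that is Qi-76, then I(M+2)/I(M) = [C(1,1)·p^0·(1−p)] / p^1 = 1·(1−p)/p = 32.45/100.00 = 0.3245
(1−p)/p = 0.3245/1 = 0.3245  ⇒  p = 1/(1 + 0.3245) = 0.7550
Qi-76: 75.50%, Qi-78: 24.50%.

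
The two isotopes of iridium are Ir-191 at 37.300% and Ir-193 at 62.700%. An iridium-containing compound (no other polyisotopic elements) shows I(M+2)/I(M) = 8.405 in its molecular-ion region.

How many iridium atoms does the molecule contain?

For n independent Ir atoms, I(M+2)/I(M) = n · (abundance Ir-193) / (abundance Ir-191) = n · 0.62700/0.37300.
n = 8.405 × 0.37300/0.62700 = 5.00 ≈ 5

5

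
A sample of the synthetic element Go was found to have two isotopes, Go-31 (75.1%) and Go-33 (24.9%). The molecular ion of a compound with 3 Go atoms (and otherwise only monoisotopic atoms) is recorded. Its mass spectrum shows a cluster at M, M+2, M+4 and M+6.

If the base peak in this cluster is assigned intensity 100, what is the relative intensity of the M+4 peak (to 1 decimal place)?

Term probabilities: M 0.4236, M+2 0.4213, M+4 0.1397, M+6 0.0154. Base peak = M.
P(M) = C(3,0) × 0.751^3 × 0.249^0 = 1 × 0.42356475 × 1.0000 = 0.423565 (base)
P(M+4) = C(3,2) × 0.751^1 × 0.249^2 = 3 × 0.7510 × 0.062001 = 0.139688
Relative intensity = 0.139688 / 0.423565 × 100 = 33.0

33.0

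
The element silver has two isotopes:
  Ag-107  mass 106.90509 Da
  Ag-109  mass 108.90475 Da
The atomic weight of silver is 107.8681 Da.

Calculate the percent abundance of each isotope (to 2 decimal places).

Let x be the fractional abundance of Ag-107; then Ag-109 has abundance 1 − x.
106.90509·x + 108.90475·(1 − x) = 107.8681
(106.90509 − 108.90475)·x = 107.8681 − 108.90475
x = -1.03665 / -1.99966 = 0.51841 → 51.84% Ag-107, 48.16% Ag-109.

Ag-107: 51.84%, Ag-109: 48.16%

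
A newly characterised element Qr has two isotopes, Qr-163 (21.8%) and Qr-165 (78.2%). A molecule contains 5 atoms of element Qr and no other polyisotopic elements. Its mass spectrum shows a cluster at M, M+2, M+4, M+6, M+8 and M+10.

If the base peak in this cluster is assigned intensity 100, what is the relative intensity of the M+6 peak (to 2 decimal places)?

55.75

Term probabilities: M 0.0005, M+2 0.0088, M+4 0.0634, M+6 0.2273, M+8 0.4076, M+10 0.2924. Base peak = M+8.
P(M+8) = C(5,4) × 0.218^1 × 0.782^4 = 5 × 0.2180 × 0.3739616 = 0.407618 (base)
P(M+6) = C(5,3) × 0.218^2 × 0.782^3 = 10 × 0.047524 × 0.47821177 = 0.227265
Relative intensity = 0.227265 / 0.407618 × 100 = 55.75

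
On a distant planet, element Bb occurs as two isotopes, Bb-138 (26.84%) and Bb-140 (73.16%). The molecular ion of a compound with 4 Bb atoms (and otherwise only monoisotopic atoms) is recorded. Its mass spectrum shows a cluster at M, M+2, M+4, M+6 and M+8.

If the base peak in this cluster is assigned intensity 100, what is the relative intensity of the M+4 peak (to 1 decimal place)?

55.0

(0.2684 + 0.7316)^4 gives M 0.0052, M+2 0.0566, M+4 0.2313, M+6 0.4204, M+8 0.2865; the largest is M+6.
P(M+6) = C(4,3) × 0.2684^1 × 0.7316^3 = 4 × 0.2684 × 0.39158053 = 0.420401 (base)
P(M+4) = C(4,2) × 0.2684^2 × 0.7316^2 = 6 × 0.07203856 × 0.53523856 = 0.231347
Relative intensity = 0.231347 / 0.420401 × 100 = 55.0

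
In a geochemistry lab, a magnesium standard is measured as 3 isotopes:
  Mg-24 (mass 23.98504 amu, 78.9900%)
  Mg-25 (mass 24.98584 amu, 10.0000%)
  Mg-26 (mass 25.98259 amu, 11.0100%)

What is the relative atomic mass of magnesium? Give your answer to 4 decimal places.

Ar = Σ fᵢ·mᵢ = 0.789900 × 23.98504 + 0.100000 × 24.98584 + 0.110100 × 25.98259
= 18.945783 + 2.498584 + 2.860683 = 24.305050 amu

24.3051 amu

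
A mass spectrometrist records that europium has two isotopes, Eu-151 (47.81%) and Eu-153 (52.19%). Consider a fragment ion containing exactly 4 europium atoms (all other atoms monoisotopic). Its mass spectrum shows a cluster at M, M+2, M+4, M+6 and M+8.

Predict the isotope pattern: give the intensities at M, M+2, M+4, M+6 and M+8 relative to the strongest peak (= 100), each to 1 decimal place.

14.0 : 61.1 : 100.0 : 72.8 : 19.9

Each Eu atom is independently Eu-151 (p = 0.4781) or Eu-153 (q = 0.5219); the cluster is the binomial expansion (p + q)^4.
P(M) = 0.4781^4 = 0.052249
P(M+2) = 4 × 0.4781^3 × 0.5219^1 = 0.228141
P(M+4) = 6 × 0.4781^2 × 0.5219^2 = 0.373563
P(M+6) = 4 × 0.4781^1 × 0.5219^3 = 0.271857
P(M+8) = 0.5219^4 = 0.074191
The M+4 peak is largest (0.373563); scaling to 100 gives 14.0 : 61.1 : 100.0 : 72.8 : 19.9.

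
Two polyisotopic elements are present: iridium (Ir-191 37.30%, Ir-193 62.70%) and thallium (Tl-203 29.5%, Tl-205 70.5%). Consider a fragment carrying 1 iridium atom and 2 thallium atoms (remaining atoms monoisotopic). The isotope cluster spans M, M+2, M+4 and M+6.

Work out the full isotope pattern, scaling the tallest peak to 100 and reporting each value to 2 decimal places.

Iridium pattern (n=1): 0.3730 : 0.6270
Thallium pattern (n=2): 0.087025 : 0.41595 : 0.497025
Convolve the two distributions (both contribute in 2-u steps):
  M: 0.3730×0.087025 = 0.032460
  M+2: 0.3730×0.41595 + 0.6270×0.087025 = 0.209714
  M+4: 0.3730×0.497025 + 0.6270×0.41595 = 0.446191
  M+6: 0.6270×0.497025 = 0.311635
Scale to base peak (0.446191) = 100: 7.27 : 47.00 : 100.00 : 69.84

7.27 : 47.00 : 100.00 : 69.84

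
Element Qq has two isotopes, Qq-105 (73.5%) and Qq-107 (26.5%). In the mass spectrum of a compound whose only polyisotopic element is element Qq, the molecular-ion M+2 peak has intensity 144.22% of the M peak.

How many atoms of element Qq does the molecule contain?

4

With n Qq atoms, P(M+2)/P(M) = C(n,1)·p^(n−1)q / p^n = n·q/p = n · 0.265/0.735.
n = 1.4422 × 0.735/0.265 = 4.00 ≈ 4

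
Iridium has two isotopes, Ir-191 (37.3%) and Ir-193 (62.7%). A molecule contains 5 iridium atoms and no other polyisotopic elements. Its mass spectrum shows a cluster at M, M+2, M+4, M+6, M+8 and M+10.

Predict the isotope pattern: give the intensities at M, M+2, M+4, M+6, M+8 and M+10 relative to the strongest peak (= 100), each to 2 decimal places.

Each Ir atom is independently Ir-191 (p = 0.373) or Ir-193 (q = 0.627); the cluster is the binomial expansion (p + q)^5.
P(M) = 0.373^5 = 0.007220
P(M+2) = 5 × 0.373^4 × 0.627^1 = 0.060684
P(M+4) = 10 × 0.373^3 × 0.627^2 = 0.204015
P(M+6) = 10 × 0.373^2 × 0.627^3 = 0.342942
P(M+8) = 5 × 0.373^1 × 0.627^4 = 0.288237
P(M+10) = 0.627^5 = 0.096903
The M+6 peak is largest (0.342942); scaling to 100 gives 2.11 : 17.70 : 59.49 : 100.00 : 84.05 : 28.26.

2.11 : 17.70 : 59.49 : 100.00 : 84.05 : 28.26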